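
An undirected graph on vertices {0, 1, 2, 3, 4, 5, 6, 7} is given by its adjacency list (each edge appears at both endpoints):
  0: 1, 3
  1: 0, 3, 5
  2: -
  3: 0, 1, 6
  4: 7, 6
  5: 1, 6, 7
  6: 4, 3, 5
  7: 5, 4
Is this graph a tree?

No

|V| = 8, |E| = 9.
It is not connected, so it is not a tree.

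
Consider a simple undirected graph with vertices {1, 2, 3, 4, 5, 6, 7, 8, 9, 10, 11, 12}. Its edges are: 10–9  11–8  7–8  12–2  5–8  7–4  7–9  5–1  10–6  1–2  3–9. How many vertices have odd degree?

8

Degrees: 1:2, 2:2, 3:1, 4:1, 5:2, 6:1, 7:3, 8:3, 9:3, 10:2, 11:1, 12:1
Odd-degree vertices: 3, 4, 6, 7, 8, 9, 11, 12.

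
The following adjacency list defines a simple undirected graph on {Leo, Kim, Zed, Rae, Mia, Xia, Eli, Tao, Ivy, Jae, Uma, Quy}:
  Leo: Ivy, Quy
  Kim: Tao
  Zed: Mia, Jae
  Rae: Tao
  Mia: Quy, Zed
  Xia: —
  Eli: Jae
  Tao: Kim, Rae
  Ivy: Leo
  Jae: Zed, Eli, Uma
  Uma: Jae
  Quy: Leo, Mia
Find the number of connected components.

Component: {Xia}
Component: {Kim, Rae, Tao}
Component: {Leo, Zed, Mia, Eli, Ivy, Jae, Uma, Quy}

3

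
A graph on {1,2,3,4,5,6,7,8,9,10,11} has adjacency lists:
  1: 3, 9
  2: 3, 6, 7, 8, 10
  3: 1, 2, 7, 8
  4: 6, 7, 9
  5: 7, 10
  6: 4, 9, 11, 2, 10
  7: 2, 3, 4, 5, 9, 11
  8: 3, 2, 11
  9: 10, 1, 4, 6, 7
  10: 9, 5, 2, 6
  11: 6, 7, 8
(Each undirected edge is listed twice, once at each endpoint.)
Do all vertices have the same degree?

No

Degrees: 1:2, 2:5, 3:4, 4:3, 5:2, 6:5, 7:6, 8:3, 9:5, 10:4, 11:3
Degrees are not all equal (e.g. deg(1)=2 but deg(7)=6); not regular.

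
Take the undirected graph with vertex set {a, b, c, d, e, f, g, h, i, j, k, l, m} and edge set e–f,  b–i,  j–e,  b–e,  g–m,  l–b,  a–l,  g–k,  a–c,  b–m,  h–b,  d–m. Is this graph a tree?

|V| = 13, |E| = 12.
It is connected with exactly 12 edges, hence acyclic — it is a tree.

Yes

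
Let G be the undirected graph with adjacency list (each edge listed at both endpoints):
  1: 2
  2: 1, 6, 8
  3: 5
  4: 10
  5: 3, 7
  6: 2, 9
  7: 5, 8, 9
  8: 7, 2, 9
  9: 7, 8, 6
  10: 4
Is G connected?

Component: {4, 10}
Component: {1, 2, 3, 5, 6, 7, 8, 9}
No edge joins these 2 groups, so the graph is disconnected.

No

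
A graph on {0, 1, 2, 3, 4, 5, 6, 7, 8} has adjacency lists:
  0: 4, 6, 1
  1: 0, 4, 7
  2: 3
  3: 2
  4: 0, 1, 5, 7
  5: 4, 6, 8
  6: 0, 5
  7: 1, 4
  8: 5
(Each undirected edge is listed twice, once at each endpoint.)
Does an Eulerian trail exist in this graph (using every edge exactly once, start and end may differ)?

Degrees: 0:3, 1:3, 2:1, 3:1, 4:4, 5:3, 6:2, 7:2, 8:1
Odd-degree vertices: 0, 1, 2, 3, 5, 8 (6 total).
With 6 odd-degree vertices (more than two), no single trail can use every edge.

No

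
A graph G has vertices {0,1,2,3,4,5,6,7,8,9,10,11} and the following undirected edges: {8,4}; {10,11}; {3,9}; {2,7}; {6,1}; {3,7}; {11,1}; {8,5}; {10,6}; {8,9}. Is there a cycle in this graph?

Yes

|V| = 12, |E| = 10, number of components = 3.
One cycle is 1-11-10-6-1.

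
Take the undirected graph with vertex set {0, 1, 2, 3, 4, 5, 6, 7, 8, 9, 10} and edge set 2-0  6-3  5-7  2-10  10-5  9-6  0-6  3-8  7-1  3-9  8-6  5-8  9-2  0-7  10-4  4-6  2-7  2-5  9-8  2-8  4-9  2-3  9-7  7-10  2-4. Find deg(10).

4

Neighbors of 10: 2, 4, 5, 7.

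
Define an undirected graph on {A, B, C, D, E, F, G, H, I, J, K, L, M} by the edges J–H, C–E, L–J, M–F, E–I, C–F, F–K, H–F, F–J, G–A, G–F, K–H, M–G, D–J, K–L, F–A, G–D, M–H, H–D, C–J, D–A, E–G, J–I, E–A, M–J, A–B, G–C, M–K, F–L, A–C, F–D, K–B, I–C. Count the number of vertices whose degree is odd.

8

Degrees: A:6, B:2, C:6, D:5, E:4, F:9, G:6, H:5, I:3, J:7, K:5, L:3, M:5
Odd-degree vertices: D, F, H, I, J, K, L, M.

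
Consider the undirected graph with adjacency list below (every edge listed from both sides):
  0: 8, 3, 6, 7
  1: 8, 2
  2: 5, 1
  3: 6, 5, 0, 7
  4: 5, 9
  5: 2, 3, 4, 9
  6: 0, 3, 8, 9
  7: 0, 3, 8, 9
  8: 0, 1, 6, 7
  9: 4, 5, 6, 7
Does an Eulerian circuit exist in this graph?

Yes

Degrees: 0:4, 1:2, 2:2, 3:4, 4:2, 5:4, 6:4, 7:4, 8:4, 9:4
All degrees are even and the non-isolated vertices are connected — an Eulerian circuit exists.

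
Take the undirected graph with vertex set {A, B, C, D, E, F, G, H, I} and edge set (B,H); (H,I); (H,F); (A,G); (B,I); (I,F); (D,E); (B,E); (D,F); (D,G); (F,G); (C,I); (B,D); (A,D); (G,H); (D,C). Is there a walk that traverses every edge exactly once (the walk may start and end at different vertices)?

Yes

Degrees: A:2, B:4, C:2, D:6, E:2, F:4, G:4, H:4, I:4
Odd-degree vertices: none (0 total).
The non-isolated vertices are connected and exactly 0 have odd degree, so an Eulerian trail exists.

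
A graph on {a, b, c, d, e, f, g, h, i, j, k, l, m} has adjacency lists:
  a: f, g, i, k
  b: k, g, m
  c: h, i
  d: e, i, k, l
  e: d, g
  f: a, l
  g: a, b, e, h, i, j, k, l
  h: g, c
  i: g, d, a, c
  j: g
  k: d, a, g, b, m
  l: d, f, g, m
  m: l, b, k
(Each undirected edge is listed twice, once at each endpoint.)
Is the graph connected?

Yes

A breadth-first search from a visits a, g, f, k, i, b, h, j, l, e, d, m, c — all 13 vertices — so the graph is connected.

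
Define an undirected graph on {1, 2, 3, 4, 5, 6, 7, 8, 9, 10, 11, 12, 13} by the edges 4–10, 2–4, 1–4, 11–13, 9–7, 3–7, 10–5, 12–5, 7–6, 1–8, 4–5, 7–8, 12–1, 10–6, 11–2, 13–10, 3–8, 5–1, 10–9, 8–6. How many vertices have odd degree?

Degrees: 1:4, 2:2, 3:2, 4:4, 5:4, 6:3, 7:4, 8:4, 9:2, 10:5, 11:2, 12:2, 13:2
Odd-degree vertices: 6, 10.

2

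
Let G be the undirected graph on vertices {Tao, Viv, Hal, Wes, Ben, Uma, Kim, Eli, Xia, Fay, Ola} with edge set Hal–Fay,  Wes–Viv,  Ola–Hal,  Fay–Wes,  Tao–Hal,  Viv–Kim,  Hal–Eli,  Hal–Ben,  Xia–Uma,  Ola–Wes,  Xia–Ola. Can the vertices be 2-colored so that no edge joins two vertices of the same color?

A valid 2-coloring puts {Hal, Wes, Kim, Xia} on one side and {Tao, Viv, Ben, Uma, Eli, Fay, Ola} on the other; every edge crosses between the two sides.

Yes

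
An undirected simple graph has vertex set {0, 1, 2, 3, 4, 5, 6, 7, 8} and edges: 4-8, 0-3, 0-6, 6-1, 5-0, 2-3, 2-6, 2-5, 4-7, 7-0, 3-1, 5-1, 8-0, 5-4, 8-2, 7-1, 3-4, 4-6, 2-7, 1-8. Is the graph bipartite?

Yes

A valid 2-coloring puts {3, 5, 6, 7, 8} on one side and {0, 1, 2, 4} on the other; every edge crosses between the two sides.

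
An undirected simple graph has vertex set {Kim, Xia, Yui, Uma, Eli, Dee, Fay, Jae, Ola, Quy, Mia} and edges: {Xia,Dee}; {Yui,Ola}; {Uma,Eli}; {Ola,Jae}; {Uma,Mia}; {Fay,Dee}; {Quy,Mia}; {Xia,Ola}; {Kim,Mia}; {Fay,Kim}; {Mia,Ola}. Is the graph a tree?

The graph has 11 vertices and 11 edges.
Connected but with 11 > 10 edges, so it has a cycle and is not a tree.

No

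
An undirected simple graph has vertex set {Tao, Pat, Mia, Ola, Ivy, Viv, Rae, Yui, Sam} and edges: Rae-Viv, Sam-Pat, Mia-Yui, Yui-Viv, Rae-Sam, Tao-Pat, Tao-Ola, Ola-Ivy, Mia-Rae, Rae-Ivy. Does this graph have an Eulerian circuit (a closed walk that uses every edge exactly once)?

Yes

Degrees: Tao:2, Pat:2, Mia:2, Ola:2, Ivy:2, Viv:2, Rae:4, Yui:2, Sam:2
Every vertex has even degree and the edges form a single connected piece, so an Eulerian circuit exists.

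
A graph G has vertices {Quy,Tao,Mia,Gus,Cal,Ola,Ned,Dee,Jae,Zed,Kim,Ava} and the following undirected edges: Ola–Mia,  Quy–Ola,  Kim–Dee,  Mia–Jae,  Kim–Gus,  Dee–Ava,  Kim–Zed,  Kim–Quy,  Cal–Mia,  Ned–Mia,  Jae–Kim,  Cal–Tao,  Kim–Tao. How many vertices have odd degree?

4

Degrees: Quy:2, Tao:2, Mia:4, Gus:1, Cal:2, Ola:2, Ned:1, Dee:2, Jae:2, Zed:1, Kim:6, Ava:1
Odd-degree vertices: Gus, Ned, Zed, Ava.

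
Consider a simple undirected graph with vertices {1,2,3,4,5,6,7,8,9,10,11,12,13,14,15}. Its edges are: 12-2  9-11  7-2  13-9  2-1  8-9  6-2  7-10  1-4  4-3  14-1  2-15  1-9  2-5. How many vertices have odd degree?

Degrees: 1:4, 2:6, 3:1, 4:2, 5:1, 6:1, 7:2, 8:1, 9:4, 10:1, 11:1, 12:1, 13:1, 14:1, 15:1
Odd-degree vertices: 3, 5, 6, 8, 10, 11, 12, 13, 14, 15.

10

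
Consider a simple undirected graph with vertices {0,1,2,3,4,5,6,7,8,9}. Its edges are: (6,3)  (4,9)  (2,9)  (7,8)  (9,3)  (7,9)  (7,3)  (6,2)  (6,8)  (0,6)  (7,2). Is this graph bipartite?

No

The cycle 3-7-9-3 has length 3, which is odd, so the graph is not bipartite.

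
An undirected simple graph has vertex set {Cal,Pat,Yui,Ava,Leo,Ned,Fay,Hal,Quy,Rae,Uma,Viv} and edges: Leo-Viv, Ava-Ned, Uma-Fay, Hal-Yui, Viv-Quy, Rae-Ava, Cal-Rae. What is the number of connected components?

Component: {Pat}
Component: {Yui, Hal}
Component: {Fay, Uma}
Component: {Leo, Quy, Viv}
Component: {Cal, Ava, Ned, Rae}

5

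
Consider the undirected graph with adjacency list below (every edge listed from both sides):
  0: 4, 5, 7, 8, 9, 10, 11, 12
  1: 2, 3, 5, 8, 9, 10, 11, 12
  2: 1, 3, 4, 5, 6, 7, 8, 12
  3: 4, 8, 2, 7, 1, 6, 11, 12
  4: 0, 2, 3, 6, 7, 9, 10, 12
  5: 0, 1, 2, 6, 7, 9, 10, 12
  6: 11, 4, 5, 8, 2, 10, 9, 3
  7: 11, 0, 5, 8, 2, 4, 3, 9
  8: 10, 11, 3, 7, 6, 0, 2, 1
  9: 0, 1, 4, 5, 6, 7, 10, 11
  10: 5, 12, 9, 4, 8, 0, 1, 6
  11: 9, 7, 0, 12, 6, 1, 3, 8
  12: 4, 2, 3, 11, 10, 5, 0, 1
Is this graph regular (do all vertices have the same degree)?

Yes

Degrees: 0:8, 1:8, 2:8, 3:8, 4:8, 5:8, 6:8, 7:8, 8:8, 9:8, 10:8, 11:8, 12:8
All degrees equal 8; the graph is regular.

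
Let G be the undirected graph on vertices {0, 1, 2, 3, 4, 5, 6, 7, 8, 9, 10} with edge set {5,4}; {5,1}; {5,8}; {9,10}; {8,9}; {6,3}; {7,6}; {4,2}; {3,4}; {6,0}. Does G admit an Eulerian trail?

Degrees: 0:1, 1:1, 2:1, 3:2, 4:3, 5:3, 6:3, 7:1, 8:2, 9:2, 10:1
Odd-degree vertices: 0, 1, 2, 4, 5, 6, 7, 10 (8 total).
With 8 odd-degree vertices (more than two), no single trail can use every edge.

No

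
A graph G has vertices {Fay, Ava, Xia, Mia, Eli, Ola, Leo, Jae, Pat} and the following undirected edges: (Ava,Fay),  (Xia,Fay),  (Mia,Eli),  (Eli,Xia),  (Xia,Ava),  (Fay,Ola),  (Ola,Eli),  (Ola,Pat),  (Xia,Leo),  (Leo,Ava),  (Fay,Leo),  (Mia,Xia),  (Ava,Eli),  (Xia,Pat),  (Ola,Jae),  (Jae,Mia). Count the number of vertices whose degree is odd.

2

Degrees: Fay:4, Ava:4, Xia:6, Mia:3, Eli:4, Ola:4, Leo:3, Jae:2, Pat:2
Odd-degree vertices: Mia, Leo.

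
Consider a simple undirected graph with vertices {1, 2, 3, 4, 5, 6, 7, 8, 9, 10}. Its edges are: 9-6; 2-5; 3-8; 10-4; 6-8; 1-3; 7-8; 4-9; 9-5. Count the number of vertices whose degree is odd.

6

Degrees: 1:1, 2:1, 3:2, 4:2, 5:2, 6:2, 7:1, 8:3, 9:3, 10:1
Odd-degree vertices: 1, 2, 7, 8, 9, 10.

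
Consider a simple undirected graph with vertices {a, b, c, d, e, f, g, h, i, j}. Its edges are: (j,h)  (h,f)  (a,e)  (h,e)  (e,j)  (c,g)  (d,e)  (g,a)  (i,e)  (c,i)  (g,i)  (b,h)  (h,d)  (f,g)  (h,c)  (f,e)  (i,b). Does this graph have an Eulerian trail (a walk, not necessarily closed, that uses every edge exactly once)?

Yes

Degrees: a:2, b:2, c:3, d:2, e:6, f:3, g:4, h:6, i:4, j:2
Odd-degree vertices: c, f (2 total).
The non-isolated vertices are connected and exactly 2 have odd degree, so an Eulerian trail exists (from c to f).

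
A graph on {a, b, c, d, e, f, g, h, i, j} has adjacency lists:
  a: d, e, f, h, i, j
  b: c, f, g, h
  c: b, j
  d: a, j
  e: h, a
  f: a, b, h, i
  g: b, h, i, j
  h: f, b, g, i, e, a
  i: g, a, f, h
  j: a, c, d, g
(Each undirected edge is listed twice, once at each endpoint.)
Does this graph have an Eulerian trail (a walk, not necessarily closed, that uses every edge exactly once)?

Yes

Degrees: a:6, b:4, c:2, d:2, e:2, f:4, g:4, h:6, i:4, j:4
Odd-degree vertices: none (0 total).
The non-isolated vertices are connected and exactly 0 have odd degree, so an Eulerian trail exists.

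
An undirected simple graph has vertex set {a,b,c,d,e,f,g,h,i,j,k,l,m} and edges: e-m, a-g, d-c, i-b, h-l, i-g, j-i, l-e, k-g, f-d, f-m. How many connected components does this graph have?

Component: {a, b, g, i, j, k}
Component: {c, d, e, f, h, l, m}

2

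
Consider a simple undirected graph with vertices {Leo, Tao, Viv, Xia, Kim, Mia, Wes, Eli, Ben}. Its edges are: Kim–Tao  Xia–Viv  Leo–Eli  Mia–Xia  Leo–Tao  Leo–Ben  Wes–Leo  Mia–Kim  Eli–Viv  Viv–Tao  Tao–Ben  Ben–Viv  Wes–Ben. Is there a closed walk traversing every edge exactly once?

Yes

Degrees: Leo:4, Tao:4, Viv:4, Xia:2, Kim:2, Mia:2, Wes:2, Eli:2, Ben:4
All degrees are even and the non-isolated vertices are connected — an Eulerian circuit exists.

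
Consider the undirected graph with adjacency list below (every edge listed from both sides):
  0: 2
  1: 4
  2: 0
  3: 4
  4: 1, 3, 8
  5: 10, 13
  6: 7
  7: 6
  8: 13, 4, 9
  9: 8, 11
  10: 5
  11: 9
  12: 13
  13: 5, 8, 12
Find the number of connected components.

3

Component: {0, 2}
Component: {6, 7}
Component: {1, 3, 4, 5, 8, 9, 10, 11, 12, 13}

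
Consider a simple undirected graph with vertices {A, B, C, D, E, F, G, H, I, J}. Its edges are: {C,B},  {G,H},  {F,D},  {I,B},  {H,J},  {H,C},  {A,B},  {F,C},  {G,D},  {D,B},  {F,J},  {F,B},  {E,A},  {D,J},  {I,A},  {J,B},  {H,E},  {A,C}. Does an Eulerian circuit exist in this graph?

Degrees: A:4, B:6, C:4, D:4, E:2, F:4, G:2, H:4, I:2, J:4
All degrees are even and the non-isolated vertices are connected — an Eulerian circuit exists.

Yes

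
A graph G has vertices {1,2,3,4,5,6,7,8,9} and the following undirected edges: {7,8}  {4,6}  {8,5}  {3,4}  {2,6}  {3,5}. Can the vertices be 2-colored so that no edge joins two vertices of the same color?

Yes

A valid 2-coloring puts {1, 3, 6, 8, 9} on one side and {2, 4, 5, 7} on the other; every edge crosses between the two sides.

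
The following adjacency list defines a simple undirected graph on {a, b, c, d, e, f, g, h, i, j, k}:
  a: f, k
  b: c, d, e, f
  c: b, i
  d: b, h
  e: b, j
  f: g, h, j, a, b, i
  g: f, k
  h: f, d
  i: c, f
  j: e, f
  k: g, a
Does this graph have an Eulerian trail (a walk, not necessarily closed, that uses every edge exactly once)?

Yes

Degrees: a:2, b:4, c:2, d:2, e:2, f:6, g:2, h:2, i:2, j:2, k:2
Odd-degree vertices: none (0 total).
With 0 odd-degree vertices and all edges in one connected piece, an Eulerian trail exists.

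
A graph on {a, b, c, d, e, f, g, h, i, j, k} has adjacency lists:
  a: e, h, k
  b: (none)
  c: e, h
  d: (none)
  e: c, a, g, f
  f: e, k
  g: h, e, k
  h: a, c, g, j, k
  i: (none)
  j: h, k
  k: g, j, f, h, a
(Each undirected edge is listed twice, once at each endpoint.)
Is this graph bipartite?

No

j-h-k-j is an odd cycle (length 3), and a bipartite graph can contain only even cycles.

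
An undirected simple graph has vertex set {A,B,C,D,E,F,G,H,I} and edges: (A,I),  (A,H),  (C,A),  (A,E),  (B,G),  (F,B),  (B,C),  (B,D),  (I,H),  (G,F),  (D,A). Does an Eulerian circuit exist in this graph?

No

Degrees: A:5, B:4, C:2, D:2, E:1, F:2, G:2, H:2, I:2
Vertices with odd degree: A, E. An Eulerian circuit requires all degrees even.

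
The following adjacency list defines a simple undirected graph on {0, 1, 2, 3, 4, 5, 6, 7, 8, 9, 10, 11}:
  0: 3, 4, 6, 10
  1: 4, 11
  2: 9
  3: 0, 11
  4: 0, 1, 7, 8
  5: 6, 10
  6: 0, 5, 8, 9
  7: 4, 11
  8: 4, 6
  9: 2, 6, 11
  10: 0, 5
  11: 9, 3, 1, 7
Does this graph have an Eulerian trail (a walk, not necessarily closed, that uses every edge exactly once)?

Degrees: 0:4, 1:2, 2:1, 3:2, 4:4, 5:2, 6:4, 7:2, 8:2, 9:3, 10:2, 11:4
Odd-degree vertices: 2, 9 (2 total).
The non-isolated vertices are connected and exactly 2 have odd degree, so an Eulerian trail exists (from 2 to 9).

Yes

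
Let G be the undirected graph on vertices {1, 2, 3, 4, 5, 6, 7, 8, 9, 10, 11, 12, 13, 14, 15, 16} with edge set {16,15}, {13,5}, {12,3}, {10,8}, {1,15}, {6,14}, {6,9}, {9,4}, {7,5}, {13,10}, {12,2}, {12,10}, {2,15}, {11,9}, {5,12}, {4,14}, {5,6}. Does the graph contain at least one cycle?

Yes

The graph has 16 vertices, 17 edges, and 1 connected component.
One cycle is 6-14-4-9-6.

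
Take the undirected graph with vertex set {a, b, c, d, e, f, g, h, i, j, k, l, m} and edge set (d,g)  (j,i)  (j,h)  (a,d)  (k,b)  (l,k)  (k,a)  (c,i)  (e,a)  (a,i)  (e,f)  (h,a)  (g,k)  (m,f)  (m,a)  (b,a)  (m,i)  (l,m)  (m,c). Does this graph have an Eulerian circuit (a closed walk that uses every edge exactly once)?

No

Degrees: a:7, b:2, c:2, d:2, e:2, f:2, g:2, h:2, i:4, j:2, k:4, l:2, m:5
Vertices with odd degree: a, m. An Eulerian circuit requires all degrees even.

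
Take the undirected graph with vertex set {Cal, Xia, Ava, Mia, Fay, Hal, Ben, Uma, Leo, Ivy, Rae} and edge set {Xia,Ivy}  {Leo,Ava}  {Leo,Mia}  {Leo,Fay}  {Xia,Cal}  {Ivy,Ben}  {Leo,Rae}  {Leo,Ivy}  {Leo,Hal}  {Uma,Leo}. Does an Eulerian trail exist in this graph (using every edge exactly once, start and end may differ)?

No

Degrees: Cal:1, Xia:2, Ava:1, Mia:1, Fay:1, Hal:1, Ben:1, Uma:1, Leo:7, Ivy:3, Rae:1
Odd-degree vertices: Cal, Ava, Mia, Fay, Hal, Ben, Uma, Leo, Ivy, Rae (10 total).
An Eulerian trail requires 0 or 2 odd-degree vertices; here there are 10.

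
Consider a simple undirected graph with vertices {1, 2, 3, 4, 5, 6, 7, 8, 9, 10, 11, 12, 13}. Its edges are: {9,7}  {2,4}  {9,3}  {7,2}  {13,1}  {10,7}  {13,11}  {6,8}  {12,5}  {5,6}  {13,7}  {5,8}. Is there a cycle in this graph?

|V| = 13, |E| = 12, number of components = 2.
Since 12 > 13 - 2, a cycle must exist; for instance 5-6-8-5.

Yes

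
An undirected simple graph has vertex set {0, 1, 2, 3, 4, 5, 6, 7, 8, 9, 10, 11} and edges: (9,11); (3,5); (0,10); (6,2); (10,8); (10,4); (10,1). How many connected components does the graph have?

5

Component: {7}
Component: {2, 6}
Component: {3, 5}
Component: {9, 11}
Component: {0, 1, 4, 8, 10}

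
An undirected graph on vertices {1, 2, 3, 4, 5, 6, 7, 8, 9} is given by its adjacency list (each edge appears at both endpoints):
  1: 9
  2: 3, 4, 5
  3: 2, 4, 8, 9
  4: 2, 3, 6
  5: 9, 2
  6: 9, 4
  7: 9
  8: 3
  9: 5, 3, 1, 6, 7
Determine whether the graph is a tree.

The graph has 9 vertices and 11 edges.
A tree on 9 vertices has exactly 8 edges; this graph has 11, so it contains a cycle and is not a tree.

No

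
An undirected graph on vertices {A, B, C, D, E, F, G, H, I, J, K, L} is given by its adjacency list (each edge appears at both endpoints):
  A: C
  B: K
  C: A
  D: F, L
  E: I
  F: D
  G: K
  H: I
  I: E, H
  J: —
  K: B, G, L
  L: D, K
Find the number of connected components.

Component: {J}
Component: {A, C}
Component: {E, H, I}
Component: {B, D, F, G, K, L}

4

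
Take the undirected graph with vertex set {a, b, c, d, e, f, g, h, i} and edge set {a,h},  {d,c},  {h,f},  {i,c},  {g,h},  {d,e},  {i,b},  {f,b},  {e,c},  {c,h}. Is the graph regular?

No

Degrees: a:1, b:2, c:4, d:2, e:2, f:2, g:1, h:4, i:2
Degrees are not all equal (e.g. deg(a)=1 but deg(c)=4); not regular.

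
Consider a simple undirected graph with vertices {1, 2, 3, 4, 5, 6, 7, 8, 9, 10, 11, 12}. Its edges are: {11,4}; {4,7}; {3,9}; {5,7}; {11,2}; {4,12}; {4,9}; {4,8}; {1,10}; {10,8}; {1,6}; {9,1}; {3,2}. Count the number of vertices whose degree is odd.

Degrees: 1:3, 2:2, 3:2, 4:5, 5:1, 6:1, 7:2, 8:2, 9:3, 10:2, 11:2, 12:1
Odd-degree vertices: 1, 4, 5, 6, 9, 12.

6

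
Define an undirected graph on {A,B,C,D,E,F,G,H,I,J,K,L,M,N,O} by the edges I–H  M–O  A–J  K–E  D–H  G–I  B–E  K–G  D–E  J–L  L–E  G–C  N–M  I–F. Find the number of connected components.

Component: {M, N, O}
Component: {A, B, C, D, E, F, G, H, I, J, K, L}

2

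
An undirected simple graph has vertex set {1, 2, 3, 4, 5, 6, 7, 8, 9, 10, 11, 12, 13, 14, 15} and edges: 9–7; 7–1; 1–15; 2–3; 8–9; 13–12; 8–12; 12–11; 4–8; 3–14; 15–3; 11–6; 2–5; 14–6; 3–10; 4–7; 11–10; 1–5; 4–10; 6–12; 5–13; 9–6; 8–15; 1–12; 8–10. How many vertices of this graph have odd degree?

Degrees: 1:4, 2:2, 3:4, 4:3, 5:3, 6:4, 7:3, 8:5, 9:3, 10:4, 11:3, 12:5, 13:2, 14:2, 15:3
Odd-degree vertices: 4, 5, 7, 8, 9, 11, 12, 15.

8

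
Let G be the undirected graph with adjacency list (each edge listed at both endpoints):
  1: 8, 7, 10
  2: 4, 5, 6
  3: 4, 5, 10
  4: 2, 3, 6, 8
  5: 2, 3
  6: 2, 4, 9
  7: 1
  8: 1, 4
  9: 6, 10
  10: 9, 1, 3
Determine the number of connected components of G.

Component: {1, 2, 3, 4, 5, 6, 7, 8, 9, 10}

1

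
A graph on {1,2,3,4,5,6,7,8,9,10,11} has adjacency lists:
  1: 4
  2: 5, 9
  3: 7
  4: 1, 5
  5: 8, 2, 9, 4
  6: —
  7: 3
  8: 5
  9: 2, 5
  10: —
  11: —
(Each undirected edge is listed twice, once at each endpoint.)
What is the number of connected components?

5

Component: {6}
Component: {10}
Component: {11}
Component: {3, 7}
Component: {1, 2, 4, 5, 8, 9}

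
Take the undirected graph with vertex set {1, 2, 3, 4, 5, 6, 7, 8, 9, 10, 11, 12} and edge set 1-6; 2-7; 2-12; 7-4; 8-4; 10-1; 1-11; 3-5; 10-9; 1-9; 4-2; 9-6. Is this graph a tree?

|V| = 12, |E| = 12.
It is not connected, so it is not a tree.

No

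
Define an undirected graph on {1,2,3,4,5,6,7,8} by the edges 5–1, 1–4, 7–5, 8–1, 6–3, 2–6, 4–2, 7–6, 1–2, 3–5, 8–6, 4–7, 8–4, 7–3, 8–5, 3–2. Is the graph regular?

Yes

Degrees: 1:4, 2:4, 3:4, 4:4, 5:4, 6:4, 7:4, 8:4
Every vertex has degree 4, so the graph is 4-regular.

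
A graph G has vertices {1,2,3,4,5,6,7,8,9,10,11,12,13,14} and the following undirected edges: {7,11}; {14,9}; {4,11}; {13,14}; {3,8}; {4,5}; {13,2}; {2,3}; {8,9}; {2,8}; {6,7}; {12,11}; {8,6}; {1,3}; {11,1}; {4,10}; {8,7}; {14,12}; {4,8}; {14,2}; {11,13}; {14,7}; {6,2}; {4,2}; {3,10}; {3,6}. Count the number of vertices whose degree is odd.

Degrees: 1:2, 2:6, 3:5, 4:5, 5:1, 6:4, 7:4, 8:6, 9:2, 10:2, 11:5, 12:2, 13:3, 14:5
Odd-degree vertices: 3, 4, 5, 11, 13, 14.

6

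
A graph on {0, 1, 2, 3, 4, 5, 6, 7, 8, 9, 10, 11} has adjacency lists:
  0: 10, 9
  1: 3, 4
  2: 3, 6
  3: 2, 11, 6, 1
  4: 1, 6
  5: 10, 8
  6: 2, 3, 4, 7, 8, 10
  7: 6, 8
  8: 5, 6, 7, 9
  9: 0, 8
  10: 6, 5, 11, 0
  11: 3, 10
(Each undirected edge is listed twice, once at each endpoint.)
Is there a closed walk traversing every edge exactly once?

Degrees: 0:2, 1:2, 2:2, 3:4, 4:2, 5:2, 6:6, 7:2, 8:4, 9:2, 10:4, 11:2
All degrees are even and the non-isolated vertices are connected — an Eulerian circuit exists.

Yes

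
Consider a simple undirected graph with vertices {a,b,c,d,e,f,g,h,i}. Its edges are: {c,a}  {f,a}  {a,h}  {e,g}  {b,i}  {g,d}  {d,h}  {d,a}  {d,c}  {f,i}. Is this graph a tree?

|V| = 9, |E| = 10.
Connected but with 10 > 8 edges, so it has a cycle and is not a tree.

No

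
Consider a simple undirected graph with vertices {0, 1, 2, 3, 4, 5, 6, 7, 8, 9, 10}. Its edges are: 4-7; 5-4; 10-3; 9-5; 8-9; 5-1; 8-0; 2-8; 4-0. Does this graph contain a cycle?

The graph has 11 vertices, 9 edges, and 3 connected components.
Since 9 > 11 - 3, a cycle must exist; for instance 0-4-5-9-8-0.

Yes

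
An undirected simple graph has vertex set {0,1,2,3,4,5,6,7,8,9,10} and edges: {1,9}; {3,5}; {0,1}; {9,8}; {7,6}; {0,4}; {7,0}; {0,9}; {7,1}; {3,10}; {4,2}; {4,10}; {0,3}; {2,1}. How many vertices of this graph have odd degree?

Degrees: 0:5, 1:4, 2:2, 3:3, 4:3, 5:1, 6:1, 7:3, 8:1, 9:3, 10:2
Odd-degree vertices: 0, 3, 4, 5, 6, 7, 8, 9.

8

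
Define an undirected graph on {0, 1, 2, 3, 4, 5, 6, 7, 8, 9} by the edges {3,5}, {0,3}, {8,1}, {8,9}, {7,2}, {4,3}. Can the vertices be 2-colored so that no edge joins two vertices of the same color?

Color {3, 6, 7, 8} black and {0, 1, 2, 4, 5, 9} white. No edge joins two same-colored vertices, so the graph is bipartite.

Yes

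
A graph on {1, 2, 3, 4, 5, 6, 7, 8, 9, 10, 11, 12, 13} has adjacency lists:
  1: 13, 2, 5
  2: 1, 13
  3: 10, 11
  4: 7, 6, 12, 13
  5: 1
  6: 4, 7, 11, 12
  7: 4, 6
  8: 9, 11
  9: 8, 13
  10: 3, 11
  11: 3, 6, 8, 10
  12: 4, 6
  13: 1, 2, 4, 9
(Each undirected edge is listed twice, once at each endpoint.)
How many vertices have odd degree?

2

Degrees: 1:3, 2:2, 3:2, 4:4, 5:1, 6:4, 7:2, 8:2, 9:2, 10:2, 11:4, 12:2, 13:4
Odd-degree vertices: 1, 5.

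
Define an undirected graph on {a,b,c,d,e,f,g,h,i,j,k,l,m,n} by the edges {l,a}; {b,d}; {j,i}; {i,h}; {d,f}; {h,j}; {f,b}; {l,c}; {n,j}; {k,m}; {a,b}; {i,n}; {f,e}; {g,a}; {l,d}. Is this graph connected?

Component: {k, m}
Component: {h, i, j, n}
Component: {a, b, c, d, e, f, g, l}
There are 3 separate components, so the graph is not connected.

No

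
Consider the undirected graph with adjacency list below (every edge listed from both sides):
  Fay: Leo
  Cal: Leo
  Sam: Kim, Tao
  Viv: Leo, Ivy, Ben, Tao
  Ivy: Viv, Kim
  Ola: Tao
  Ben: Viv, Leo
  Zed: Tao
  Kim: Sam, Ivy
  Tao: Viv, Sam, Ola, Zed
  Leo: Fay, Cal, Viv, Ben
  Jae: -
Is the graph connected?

No

Component: {Jae}
Component: {Fay, Cal, Sam, Viv, Ivy, Ola, Ben, Zed, Kim, Tao, Leo}
No edge joins these 2 groups, so the graph is disconnected.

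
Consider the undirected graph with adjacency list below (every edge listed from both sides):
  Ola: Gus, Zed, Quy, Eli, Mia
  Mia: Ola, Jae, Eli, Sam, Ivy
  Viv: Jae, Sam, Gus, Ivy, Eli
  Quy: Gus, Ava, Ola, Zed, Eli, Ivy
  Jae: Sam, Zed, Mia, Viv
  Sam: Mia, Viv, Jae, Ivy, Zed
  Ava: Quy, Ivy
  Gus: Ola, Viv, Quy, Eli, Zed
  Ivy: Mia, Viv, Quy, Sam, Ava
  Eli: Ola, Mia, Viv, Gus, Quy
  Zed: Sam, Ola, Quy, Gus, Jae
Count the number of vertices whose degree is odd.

8

Degrees: Ola:5, Mia:5, Viv:5, Quy:6, Jae:4, Sam:5, Ava:2, Gus:5, Ivy:5, Eli:5, Zed:5
Odd-degree vertices: Ola, Mia, Viv, Sam, Gus, Ivy, Eli, Zed.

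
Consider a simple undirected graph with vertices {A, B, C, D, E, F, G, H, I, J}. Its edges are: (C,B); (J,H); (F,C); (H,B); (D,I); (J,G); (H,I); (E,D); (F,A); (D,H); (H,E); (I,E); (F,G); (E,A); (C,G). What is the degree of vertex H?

Neighbors of H: B, D, E, I, J.

5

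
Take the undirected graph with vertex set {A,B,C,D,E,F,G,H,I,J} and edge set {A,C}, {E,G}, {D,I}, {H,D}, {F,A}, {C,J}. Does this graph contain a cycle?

The graph has 10 vertices, 6 edges, and 4 connected components.
A forest on 10 vertices with 4 components has exactly 6 edges, which matches — so no cycle.

No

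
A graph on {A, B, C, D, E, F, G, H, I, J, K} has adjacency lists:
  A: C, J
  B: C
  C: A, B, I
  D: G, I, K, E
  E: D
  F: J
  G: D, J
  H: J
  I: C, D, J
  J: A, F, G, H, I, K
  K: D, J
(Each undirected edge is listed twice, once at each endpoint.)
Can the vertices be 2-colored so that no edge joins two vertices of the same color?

Yes

Partition the vertices as {C, D, J} vs {A, B, E, F, G, H, I, K}. Each listed edge has one endpoint in each part, so the graph is bipartite.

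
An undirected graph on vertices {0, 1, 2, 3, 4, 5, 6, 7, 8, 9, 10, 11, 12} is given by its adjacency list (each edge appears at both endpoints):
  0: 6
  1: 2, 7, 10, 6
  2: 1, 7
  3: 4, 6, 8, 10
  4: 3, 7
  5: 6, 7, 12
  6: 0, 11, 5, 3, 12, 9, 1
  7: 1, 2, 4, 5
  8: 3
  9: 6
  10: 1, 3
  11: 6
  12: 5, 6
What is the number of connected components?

Component: {0, 1, 2, 3, 4, 5, 6, 7, 8, 9, 10, 11, 12}

1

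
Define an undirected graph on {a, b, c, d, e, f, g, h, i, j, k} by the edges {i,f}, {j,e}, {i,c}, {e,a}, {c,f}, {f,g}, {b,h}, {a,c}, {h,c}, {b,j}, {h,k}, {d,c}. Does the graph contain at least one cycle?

Yes

The graph has 11 vertices, 12 edges, and 1 connected component.
Since 12 > 11 - 1, a cycle must exist; for instance a-c-h-b-j-e-a.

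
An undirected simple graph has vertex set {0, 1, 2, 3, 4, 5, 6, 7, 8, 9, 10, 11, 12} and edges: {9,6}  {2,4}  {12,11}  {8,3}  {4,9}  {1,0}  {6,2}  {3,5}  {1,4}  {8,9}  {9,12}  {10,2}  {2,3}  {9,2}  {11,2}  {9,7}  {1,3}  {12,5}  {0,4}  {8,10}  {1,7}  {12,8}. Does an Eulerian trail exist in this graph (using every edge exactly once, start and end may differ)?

Degrees: 0:2, 1:4, 2:6, 3:4, 4:4, 5:2, 6:2, 7:2, 8:4, 9:6, 10:2, 11:2, 12:4
Odd-degree vertices: none (0 total).
The non-isolated vertices are connected and exactly 0 have odd degree, so an Eulerian trail exists.

Yes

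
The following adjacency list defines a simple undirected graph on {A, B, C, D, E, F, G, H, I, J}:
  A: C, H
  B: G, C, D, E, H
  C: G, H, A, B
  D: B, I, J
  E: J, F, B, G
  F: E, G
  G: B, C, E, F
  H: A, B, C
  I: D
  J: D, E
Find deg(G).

Neighbors of G: B, C, E, F.

4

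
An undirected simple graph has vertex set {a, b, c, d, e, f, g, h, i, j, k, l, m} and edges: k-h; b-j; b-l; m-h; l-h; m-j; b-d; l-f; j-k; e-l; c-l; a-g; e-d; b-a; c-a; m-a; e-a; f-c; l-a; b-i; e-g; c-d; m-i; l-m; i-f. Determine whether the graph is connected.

Starting from a and exploring outward reaches every vertex (a, m, l, b, e, g, c, h, i, j, f, d, k); the graph is connected.

Yes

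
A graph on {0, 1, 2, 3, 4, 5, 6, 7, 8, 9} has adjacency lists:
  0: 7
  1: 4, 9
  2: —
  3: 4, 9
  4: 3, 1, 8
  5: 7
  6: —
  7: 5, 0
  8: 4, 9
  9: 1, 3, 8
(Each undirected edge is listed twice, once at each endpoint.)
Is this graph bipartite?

Partition the vertices as {2, 4, 6, 7, 9} vs {0, 1, 3, 5, 8}. Each listed edge has one endpoint in each part, so the graph is bipartite.

Yes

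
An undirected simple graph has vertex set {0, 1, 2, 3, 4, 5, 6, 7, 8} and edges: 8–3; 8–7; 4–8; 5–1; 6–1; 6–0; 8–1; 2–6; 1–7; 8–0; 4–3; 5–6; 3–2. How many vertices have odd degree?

2

Degrees: 0:2, 1:4, 2:2, 3:3, 4:2, 5:2, 6:4, 7:2, 8:5
Odd-degree vertices: 3, 8.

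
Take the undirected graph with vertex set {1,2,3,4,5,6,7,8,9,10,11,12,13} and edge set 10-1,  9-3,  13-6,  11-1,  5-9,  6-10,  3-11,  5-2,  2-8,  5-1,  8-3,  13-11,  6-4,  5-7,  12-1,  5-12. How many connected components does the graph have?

1

Component: {1, 2, 3, 4, 5, 6, 7, 8, 9, 10, 11, 12, 13}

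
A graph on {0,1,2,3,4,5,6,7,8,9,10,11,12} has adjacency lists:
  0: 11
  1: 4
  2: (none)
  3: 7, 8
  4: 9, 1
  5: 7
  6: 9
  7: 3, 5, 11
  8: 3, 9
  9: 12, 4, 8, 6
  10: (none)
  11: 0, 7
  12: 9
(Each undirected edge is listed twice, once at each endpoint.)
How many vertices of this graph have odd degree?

6

Degrees: 0:1, 1:1, 2:0, 3:2, 4:2, 5:1, 6:1, 7:3, 8:2, 9:4, 10:0, 11:2, 12:1
Odd-degree vertices: 0, 1, 5, 6, 7, 12.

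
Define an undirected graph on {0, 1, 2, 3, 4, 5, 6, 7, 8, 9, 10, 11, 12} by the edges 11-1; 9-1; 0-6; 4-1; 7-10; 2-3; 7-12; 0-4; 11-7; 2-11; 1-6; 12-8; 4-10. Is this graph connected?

Component: {5}
Component: {0, 1, 2, 3, 4, 6, 7, 8, 9, 10, 11, 12}
No edge joins these 2 groups, so the graph is disconnected.

No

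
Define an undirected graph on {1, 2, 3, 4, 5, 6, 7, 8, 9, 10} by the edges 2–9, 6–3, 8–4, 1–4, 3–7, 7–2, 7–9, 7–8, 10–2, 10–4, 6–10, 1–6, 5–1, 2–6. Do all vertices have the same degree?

Degrees: 1:3, 2:4, 3:2, 4:3, 5:1, 6:4, 7:4, 8:2, 9:2, 10:3
Vertex 5 has degree 1 while 2 has degree 4, so the graph is not regular.

No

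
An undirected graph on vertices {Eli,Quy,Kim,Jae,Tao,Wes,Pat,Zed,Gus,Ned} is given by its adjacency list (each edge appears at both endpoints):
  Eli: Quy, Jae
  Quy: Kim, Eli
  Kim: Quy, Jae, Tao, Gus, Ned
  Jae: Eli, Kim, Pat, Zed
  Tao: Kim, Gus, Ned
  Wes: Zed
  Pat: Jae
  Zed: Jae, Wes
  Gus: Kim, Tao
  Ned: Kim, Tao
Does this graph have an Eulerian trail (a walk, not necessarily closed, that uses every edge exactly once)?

Degrees: Eli:2, Quy:2, Kim:5, Jae:4, Tao:3, Wes:1, Pat:1, Zed:2, Gus:2, Ned:2
Odd-degree vertices: Kim, Tao, Wes, Pat (4 total).
An Eulerian trail requires 0 or 2 odd-degree vertices; here there are 4.

No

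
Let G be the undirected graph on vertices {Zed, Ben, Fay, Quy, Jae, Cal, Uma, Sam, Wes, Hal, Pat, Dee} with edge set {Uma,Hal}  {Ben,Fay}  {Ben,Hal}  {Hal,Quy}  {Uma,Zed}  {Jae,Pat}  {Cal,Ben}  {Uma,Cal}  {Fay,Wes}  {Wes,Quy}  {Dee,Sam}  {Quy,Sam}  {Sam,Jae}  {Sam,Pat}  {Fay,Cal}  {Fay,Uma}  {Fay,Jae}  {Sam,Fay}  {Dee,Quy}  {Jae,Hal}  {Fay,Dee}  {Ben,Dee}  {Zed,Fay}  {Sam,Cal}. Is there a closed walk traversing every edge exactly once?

Yes

Degrees: Zed:2, Ben:4, Fay:8, Quy:4, Jae:4, Cal:4, Uma:4, Sam:6, Wes:2, Hal:4, Pat:2, Dee:4
Every vertex has even degree and the edges form a single connected piece, so an Eulerian circuit exists.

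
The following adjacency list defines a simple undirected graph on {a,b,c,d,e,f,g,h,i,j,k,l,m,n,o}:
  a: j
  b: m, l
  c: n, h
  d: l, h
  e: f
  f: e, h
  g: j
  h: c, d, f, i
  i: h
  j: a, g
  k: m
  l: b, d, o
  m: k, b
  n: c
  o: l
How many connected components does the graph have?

Component: {a, g, j}
Component: {b, c, d, e, f, h, i, k, l, m, n, o}

2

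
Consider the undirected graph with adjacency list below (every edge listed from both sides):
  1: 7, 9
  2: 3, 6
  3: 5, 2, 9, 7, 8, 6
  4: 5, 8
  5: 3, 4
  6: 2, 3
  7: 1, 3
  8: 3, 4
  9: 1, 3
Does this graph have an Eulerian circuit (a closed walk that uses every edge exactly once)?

Degrees: 1:2, 2:2, 3:6, 4:2, 5:2, 6:2, 7:2, 8:2, 9:2
Every vertex has even degree and the edges form a single connected piece, so an Eulerian circuit exists.

Yes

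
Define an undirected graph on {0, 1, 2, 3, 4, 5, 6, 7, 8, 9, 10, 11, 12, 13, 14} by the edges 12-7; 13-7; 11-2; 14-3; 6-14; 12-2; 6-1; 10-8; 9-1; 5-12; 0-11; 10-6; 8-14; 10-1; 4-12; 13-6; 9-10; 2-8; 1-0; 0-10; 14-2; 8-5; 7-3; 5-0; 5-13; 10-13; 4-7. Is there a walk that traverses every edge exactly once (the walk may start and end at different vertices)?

Degrees: 0:4, 1:4, 2:4, 3:2, 4:2, 5:4, 6:4, 7:4, 8:4, 9:2, 10:6, 11:2, 12:4, 13:4, 14:4
Odd-degree vertices: none (0 total).
The non-isolated vertices are connected and exactly 0 have odd degree, so an Eulerian trail exists.

Yes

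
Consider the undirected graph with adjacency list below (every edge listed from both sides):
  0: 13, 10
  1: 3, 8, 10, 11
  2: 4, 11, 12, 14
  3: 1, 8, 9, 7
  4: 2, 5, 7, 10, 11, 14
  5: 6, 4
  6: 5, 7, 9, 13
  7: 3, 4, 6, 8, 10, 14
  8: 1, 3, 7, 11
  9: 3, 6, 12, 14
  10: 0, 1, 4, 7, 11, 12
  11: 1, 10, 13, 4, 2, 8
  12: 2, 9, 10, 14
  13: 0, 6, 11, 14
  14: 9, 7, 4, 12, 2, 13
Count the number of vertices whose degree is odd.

Degrees: 0:2, 1:4, 2:4, 3:4, 4:6, 5:2, 6:4, 7:6, 8:4, 9:4, 10:6, 11:6, 12:4, 13:4, 14:6
Odd-degree vertices: none.

0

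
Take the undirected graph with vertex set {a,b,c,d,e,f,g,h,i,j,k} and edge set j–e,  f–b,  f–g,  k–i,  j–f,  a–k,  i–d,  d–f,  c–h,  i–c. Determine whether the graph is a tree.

The graph has 11 vertices and 10 edges.
It is connected with exactly 10 edges, hence acyclic — it is a tree.

Yes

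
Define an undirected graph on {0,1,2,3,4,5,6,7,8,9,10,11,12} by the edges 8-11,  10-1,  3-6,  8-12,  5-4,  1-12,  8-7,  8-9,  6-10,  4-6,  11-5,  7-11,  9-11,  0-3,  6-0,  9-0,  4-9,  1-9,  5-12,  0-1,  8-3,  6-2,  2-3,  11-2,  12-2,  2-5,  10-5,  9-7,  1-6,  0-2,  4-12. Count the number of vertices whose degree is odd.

Degrees: 0:5, 1:5, 2:6, 3:4, 4:4, 5:5, 6:6, 7:3, 8:5, 9:6, 10:3, 11:5, 12:5
Odd-degree vertices: 0, 1, 5, 7, 8, 10, 11, 12.

8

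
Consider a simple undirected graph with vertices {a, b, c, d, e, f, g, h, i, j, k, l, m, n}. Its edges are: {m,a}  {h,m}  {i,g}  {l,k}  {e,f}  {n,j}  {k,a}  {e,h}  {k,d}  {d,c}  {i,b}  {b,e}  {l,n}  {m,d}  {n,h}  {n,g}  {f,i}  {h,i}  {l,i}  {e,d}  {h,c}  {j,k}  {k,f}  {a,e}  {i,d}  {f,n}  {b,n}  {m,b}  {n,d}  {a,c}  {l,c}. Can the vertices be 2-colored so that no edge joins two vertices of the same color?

Partition the vertices as {c, e, i, k, m, n} vs {a, b, d, f, g, h, j, l}. Each listed edge has one endpoint in each part, so the graph is bipartite.

Yes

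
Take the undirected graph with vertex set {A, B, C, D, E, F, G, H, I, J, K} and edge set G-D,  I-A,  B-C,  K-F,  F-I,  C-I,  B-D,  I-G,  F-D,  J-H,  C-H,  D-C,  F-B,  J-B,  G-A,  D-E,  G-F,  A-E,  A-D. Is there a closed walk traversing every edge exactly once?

No

Degrees: A:4, B:4, C:4, D:6, E:2, F:5, G:4, H:2, I:4, J:2, K:1
F, K have odd degree; an Eulerian circuit needs every degree to be even, so none exists.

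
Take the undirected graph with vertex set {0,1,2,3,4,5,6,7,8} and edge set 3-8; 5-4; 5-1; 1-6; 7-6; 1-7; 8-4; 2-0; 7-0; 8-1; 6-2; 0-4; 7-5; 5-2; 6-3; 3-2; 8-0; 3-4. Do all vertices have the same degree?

Yes

Degrees: 0:4, 1:4, 2:4, 3:4, 4:4, 5:4, 6:4, 7:4, 8:4
All degrees equal 4; the graph is regular.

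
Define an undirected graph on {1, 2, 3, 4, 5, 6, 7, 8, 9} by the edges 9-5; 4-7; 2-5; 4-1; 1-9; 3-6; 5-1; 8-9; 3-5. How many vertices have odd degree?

6

Degrees: 1:3, 2:1, 3:2, 4:2, 5:4, 6:1, 7:1, 8:1, 9:3
Odd-degree vertices: 1, 2, 6, 7, 8, 9.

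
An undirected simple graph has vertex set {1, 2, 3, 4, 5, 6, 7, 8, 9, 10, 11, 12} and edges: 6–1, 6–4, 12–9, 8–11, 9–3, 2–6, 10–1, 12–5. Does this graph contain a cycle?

No

The graph has 12 vertices, 8 edges, and 4 connected components.
Since 8 = 12 - 4, the graph is a forest and contains no cycle.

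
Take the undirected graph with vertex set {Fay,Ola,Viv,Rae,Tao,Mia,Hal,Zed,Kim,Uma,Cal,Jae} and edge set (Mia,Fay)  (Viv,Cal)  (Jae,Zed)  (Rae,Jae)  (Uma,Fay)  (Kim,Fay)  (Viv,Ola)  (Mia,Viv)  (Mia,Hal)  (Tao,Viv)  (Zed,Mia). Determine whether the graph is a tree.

|V| = 12, |E| = 11.
It is connected with exactly 11 edges, hence acyclic — it is a tree.

Yes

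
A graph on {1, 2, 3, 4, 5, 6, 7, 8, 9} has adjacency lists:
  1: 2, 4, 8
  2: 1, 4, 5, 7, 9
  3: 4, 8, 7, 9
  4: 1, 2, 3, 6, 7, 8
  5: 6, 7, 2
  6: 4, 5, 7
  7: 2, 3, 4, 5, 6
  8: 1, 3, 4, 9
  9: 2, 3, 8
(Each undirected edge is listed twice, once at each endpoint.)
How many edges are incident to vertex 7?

5

Neighbors of 7: 2, 3, 4, 5, 6.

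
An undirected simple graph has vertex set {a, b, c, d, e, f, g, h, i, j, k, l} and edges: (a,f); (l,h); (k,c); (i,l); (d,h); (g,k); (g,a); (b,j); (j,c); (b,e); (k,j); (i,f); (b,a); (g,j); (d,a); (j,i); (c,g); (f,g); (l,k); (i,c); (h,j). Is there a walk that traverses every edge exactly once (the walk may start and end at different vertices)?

No

Degrees: a:4, b:3, c:4, d:2, e:1, f:3, g:5, h:3, i:4, j:6, k:4, l:3
Odd-degree vertices: b, e, f, g, h, l (6 total).
An Eulerian trail requires 0 or 2 odd-degree vertices; here there are 6.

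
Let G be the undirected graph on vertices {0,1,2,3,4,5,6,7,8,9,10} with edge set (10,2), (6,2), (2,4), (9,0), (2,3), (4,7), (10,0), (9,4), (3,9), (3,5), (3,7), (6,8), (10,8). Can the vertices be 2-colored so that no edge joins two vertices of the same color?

No

The cycle 2-3-9-0-10-2 has length 5, which is odd, so the graph is not bipartite.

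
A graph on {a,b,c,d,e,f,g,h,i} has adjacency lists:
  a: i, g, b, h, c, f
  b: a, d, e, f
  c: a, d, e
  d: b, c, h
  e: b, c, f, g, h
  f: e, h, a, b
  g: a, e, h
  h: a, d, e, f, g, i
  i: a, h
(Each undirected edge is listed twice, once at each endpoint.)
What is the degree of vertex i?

2

Neighbors of i: a, h.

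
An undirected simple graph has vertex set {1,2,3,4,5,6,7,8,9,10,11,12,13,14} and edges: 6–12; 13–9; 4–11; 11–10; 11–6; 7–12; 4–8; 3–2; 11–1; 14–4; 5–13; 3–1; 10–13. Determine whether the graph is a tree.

The graph has 14 vertices and 13 edges.
Connected and |E| = |V| - 1, which characterizes a tree.

Yes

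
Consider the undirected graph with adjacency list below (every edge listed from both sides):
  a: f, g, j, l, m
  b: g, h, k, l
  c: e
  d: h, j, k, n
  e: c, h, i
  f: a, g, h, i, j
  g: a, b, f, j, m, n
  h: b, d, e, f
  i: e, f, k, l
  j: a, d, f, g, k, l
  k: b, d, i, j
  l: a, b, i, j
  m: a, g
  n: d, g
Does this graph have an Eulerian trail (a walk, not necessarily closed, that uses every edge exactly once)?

Degrees: a:5, b:4, c:1, d:4, e:3, f:5, g:6, h:4, i:4, j:6, k:4, l:4, m:2, n:2
Odd-degree vertices: a, c, e, f (4 total).
With 4 odd-degree vertices (more than two), no single trail can use every edge.

No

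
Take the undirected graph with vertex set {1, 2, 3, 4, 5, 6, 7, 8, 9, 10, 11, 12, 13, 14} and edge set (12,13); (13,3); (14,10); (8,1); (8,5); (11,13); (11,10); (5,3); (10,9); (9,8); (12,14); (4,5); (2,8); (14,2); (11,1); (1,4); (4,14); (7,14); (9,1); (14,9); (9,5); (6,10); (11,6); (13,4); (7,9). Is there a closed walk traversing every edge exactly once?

Degrees: 1:4, 2:2, 3:2, 4:4, 5:4, 6:2, 7:2, 8:4, 9:6, 10:4, 11:4, 12:2, 13:4, 14:6
All degrees are even and the non-isolated vertices are connected — an Eulerian circuit exists.

Yes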